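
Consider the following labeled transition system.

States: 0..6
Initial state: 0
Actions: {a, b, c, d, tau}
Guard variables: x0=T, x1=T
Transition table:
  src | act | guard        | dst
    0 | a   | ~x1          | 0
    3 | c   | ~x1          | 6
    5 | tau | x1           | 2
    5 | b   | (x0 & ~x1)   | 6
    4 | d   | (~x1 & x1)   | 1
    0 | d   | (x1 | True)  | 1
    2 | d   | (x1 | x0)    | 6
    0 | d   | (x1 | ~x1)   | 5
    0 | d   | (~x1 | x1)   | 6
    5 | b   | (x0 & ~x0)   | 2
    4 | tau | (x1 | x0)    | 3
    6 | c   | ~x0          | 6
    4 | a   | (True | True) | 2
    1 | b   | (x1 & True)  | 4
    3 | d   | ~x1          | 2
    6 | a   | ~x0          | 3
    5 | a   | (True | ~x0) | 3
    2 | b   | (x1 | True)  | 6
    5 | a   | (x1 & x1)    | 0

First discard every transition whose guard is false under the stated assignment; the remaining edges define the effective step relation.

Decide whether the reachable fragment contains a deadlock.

Answer: DEADLOCK at state 3

Trace:
Reach set: {0,1,2,3,4,5,6}
  0: d→1  d→5  d→6  [3 out]
  1: b→4  [1 out]
  2: b→6  d→6  [2 out]
  3: ∅  [deadlock]
  4: a→2  tau→3  [2 out]
  5: a→0  a→3  tau→2  [3 out]
  6: ∅  [deadlock]
Path to 3: d·a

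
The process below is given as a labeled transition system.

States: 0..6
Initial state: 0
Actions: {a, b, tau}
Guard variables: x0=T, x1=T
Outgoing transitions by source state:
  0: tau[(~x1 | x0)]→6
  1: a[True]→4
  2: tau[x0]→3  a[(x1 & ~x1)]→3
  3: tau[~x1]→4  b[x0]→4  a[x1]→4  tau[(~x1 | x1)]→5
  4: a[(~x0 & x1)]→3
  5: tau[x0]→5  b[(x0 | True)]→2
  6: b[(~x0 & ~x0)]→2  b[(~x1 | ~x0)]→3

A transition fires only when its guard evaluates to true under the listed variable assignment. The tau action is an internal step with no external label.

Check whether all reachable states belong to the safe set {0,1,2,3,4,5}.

Inv-set: {0,1,2,3,4,5}
Reach set: {0,6}
  0: ok
  6: VIOLATES
witness against invariant: tau → 6

Answer: INVARIANT VIOLATED at state 6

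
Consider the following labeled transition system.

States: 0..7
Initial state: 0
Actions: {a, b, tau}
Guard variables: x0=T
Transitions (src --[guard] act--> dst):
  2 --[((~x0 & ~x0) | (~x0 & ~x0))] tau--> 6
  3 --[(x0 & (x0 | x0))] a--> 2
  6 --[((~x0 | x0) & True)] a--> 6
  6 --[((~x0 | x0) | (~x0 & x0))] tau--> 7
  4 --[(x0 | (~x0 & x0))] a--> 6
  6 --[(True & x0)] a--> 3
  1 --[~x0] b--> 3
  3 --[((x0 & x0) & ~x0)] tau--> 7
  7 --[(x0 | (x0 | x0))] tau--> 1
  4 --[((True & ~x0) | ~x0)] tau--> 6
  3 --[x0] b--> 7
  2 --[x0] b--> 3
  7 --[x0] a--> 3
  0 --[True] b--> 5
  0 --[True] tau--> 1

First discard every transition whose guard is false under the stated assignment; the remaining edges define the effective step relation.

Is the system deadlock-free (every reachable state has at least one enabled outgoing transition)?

Answer: DEADLOCK at state 1

Trace:
Reachable = {0,1,5}
  0: b→5  tau→1  [2 exit(s)]
  1: ∅  [STUCK]
  5: ∅  [STUCK]
Path to 1: tau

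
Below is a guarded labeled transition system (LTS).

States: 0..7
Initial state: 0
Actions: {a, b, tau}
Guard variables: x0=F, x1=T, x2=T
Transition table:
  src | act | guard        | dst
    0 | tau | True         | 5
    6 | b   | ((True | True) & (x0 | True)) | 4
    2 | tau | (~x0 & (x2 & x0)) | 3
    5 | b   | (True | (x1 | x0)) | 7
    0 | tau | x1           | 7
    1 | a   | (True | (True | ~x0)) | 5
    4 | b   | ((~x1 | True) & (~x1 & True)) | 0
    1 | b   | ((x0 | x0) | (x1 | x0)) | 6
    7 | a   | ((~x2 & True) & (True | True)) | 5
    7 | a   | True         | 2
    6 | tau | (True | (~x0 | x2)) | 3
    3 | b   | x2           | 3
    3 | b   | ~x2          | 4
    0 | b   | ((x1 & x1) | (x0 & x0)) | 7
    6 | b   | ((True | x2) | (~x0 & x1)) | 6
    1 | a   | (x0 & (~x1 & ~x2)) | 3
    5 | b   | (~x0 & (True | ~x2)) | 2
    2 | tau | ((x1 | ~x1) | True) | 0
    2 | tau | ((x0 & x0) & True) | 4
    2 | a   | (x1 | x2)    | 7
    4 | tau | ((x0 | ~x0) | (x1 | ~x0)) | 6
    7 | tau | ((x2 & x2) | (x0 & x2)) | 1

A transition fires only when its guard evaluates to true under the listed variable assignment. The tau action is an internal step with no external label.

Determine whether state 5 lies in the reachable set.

16 transition(s) survive guard evaluation.
Layer 0: {0}
Layer 1: {5,7}  total {0,5,7}
Layer 2: {1,2}  total {0,1,2,5,7}
Layer 3: {6}  total {0,1,2,5,6,7}
Layer 4: {3,4}  total {0,1,2,3,4,5,6,7}
Reach set: {0,1,2,3,4,5,6,7}
witness 5: tau

Answer: REACHABLE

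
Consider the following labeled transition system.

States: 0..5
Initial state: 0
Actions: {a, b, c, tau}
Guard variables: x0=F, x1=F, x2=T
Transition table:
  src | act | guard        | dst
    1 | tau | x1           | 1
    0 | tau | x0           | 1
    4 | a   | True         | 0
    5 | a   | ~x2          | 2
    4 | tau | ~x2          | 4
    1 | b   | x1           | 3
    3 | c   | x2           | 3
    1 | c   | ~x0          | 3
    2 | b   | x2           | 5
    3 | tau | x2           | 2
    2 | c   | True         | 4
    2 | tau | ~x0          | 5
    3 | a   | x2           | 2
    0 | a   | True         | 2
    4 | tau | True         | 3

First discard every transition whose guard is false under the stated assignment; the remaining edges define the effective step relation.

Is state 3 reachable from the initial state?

Guard filter leaves 10 enabled edge(s).
Layer 0: {0}
Layer 1: {2}  now seen {0,2}
Layer 2: {4,5}  now seen {0,2,4,5}
Layer 3: {3}  now seen {0,2,3,4,5}
R = {0,2,3,4,5}
witness 3: a·c·tau

Answer: REACHABLE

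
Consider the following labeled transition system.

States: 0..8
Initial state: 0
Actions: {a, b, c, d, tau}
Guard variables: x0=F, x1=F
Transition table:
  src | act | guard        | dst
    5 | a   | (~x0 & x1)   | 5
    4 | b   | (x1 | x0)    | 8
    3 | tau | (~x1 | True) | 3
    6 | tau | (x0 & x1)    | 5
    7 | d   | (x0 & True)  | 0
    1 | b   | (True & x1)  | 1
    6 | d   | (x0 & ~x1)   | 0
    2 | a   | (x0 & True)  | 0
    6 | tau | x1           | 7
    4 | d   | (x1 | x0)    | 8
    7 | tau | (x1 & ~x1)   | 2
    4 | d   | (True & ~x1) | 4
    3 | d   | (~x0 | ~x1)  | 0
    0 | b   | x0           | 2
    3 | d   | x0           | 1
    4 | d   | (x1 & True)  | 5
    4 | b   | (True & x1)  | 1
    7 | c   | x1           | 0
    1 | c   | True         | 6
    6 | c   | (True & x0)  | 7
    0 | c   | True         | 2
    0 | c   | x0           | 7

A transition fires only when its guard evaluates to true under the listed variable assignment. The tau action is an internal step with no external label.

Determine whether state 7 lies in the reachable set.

5 transition(s) survive guard evaluation.
Layer 0: {0}
Layer 1: {2}  now seen {0,2}
R = {0,2}

Answer: UNREACHABLE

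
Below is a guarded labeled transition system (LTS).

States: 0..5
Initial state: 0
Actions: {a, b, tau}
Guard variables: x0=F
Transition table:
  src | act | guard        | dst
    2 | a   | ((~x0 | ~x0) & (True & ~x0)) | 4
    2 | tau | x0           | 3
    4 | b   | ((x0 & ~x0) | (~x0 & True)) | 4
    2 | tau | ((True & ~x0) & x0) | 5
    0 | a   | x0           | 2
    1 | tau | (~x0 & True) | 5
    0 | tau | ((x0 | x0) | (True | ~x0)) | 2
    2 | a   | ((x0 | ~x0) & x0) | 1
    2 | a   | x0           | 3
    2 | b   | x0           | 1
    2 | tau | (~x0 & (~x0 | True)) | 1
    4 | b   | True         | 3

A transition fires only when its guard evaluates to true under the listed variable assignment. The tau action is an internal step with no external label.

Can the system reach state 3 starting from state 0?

After dropping false guards: 6 live edges.
depth 0: {0}
depth 1: {2}  now seen {0,2}
depth 2: {1,4}  now seen {0,1,2,4}
depth 3: {3,5}  now seen {0,1,2,3,4,5}
Reachable = {0,1,2,3,4,5}
witness 3: tau·a·b

Answer: REACHABLE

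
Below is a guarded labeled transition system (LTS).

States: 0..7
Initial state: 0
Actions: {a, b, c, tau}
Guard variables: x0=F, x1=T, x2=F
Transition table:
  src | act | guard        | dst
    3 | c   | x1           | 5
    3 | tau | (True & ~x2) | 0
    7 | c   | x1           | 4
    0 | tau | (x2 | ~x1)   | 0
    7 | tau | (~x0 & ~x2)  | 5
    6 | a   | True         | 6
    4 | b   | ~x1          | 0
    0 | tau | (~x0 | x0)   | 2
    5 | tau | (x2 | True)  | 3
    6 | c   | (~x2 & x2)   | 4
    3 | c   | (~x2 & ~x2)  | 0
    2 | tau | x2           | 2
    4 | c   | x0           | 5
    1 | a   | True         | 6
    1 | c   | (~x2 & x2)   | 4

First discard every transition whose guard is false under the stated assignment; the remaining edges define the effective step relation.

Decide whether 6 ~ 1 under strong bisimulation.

Bisimulation quotient by refinement:
  P[0] = {{0,1,2,3,4,5,6,7}}
  P[1] = {{0,5},{1,6},{2,4},{3,7}}
  P[2] = {{0},{1,6},{2,4},{3},{5},{7}}
6 equivalence class(es) (converged in 3)
6∈{1,6}, 1∈{1,6}

Answer: BISIMILAR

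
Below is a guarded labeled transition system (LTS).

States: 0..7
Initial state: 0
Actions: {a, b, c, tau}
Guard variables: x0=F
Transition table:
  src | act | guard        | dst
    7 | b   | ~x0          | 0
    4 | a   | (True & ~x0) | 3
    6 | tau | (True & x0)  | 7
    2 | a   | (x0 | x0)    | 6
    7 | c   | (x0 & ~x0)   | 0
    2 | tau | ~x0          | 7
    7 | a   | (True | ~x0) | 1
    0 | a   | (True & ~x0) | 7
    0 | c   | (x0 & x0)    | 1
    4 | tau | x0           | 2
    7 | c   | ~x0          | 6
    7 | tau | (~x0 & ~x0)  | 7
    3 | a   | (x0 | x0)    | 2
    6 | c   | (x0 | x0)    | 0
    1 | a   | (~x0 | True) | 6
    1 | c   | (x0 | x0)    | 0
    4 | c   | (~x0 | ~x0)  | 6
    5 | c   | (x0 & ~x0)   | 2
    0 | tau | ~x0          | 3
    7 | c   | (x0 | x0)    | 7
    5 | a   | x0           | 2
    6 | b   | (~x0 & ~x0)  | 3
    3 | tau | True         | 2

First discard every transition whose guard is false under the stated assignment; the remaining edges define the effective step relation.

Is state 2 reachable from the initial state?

Answer: REACHABLE

Trace:
After dropping false guards: 12 live edges.
depth 0: {0}
depth 1: {3,7}  cumulative {0,3,7}
depth 2: {1,2,6}  cumulative {0,1,2,3,6,7}
Reach set: {0,1,2,3,6,7}
witness 2: tau·tau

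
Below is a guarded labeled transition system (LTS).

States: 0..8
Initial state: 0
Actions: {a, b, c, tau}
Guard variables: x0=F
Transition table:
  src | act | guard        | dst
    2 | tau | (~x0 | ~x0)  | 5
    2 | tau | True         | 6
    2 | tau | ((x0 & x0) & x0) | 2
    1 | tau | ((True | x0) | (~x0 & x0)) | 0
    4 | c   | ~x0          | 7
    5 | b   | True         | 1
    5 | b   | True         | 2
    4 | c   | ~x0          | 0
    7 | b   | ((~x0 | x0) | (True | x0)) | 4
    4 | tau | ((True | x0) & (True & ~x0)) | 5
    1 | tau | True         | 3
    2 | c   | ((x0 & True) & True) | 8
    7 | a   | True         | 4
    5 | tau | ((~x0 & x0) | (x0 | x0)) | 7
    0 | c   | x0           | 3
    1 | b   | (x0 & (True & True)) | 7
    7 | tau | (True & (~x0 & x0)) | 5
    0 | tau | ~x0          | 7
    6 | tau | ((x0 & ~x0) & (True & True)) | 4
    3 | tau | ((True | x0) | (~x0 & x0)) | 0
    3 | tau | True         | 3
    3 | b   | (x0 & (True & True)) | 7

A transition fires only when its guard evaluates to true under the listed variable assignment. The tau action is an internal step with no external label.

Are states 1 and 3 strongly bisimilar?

Compute ~ classes (split until stable):
  π0 = {{0,1,2,3,4,5,6,7,8}}
  π1 = {{0,1,2,3},{4},{5},{6,8},{7}}
  π2 = {{0},{1,3},{2},{4},{5},{6,8},{7}}
stable after 3 split(s): 7 block(s)
[1]={1,3}  [3]={1,3}

Answer: BISIMILAR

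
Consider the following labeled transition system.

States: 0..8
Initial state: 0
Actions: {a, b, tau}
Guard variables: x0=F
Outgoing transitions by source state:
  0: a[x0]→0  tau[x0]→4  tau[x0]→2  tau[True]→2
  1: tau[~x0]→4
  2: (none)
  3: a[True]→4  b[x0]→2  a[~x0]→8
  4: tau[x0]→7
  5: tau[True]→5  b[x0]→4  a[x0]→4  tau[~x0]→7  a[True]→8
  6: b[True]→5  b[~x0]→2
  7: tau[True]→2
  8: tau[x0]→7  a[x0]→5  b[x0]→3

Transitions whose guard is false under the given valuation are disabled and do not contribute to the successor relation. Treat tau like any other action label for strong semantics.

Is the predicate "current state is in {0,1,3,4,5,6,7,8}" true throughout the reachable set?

Answer: INVARIANT VIOLATED at state 2

Analysis:
Allowed set {0,1,3,4,5,6,7,8}
Reach set: {0,2}
  0: safe
  2: ✗ unsafe
counterexample path to 2: tau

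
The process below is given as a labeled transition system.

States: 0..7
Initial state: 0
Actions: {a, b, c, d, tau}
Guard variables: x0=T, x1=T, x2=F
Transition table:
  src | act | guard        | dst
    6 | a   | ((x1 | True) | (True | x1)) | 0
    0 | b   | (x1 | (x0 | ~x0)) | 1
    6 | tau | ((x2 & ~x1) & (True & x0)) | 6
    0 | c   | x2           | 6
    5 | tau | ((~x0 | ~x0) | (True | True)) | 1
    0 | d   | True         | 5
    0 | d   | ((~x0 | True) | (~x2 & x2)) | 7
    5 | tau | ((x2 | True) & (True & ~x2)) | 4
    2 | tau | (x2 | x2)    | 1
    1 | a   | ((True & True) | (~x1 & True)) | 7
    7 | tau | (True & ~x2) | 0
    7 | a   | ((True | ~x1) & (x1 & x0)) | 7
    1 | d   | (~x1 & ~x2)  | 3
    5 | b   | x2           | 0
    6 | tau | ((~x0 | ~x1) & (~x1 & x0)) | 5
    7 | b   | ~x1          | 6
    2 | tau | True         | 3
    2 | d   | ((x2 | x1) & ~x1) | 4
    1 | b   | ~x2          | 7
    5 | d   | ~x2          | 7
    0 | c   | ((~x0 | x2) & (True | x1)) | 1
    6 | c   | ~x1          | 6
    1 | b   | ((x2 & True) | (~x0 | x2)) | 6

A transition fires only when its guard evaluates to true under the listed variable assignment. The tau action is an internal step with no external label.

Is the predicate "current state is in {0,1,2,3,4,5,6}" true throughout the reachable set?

Answer: INVARIANT VIOLATED at state 7

Working:
Inv-set: {0,1,2,3,4,5,6}
R = {0,1,4,5,7}
  0: safe
  1: safe
  4: safe
  5: safe
  7: ✗ unsafe
reach 7 via d — violates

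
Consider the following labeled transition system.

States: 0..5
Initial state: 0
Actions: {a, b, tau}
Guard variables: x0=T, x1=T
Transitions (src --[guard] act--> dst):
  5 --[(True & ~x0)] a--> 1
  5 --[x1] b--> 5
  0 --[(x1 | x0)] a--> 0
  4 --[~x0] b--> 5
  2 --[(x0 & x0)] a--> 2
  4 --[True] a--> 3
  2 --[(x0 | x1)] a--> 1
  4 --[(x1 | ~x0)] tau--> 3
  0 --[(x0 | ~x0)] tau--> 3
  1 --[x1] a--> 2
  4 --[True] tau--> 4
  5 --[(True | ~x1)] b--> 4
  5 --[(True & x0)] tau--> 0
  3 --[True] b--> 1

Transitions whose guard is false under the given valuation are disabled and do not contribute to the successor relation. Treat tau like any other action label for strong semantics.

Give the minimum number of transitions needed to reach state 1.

Answer: 2

Analysis:
BFS to 1:
  L0 = {0}
  L1 = {3}
  L2 = {1}
1 enters at depth 2; path tau·b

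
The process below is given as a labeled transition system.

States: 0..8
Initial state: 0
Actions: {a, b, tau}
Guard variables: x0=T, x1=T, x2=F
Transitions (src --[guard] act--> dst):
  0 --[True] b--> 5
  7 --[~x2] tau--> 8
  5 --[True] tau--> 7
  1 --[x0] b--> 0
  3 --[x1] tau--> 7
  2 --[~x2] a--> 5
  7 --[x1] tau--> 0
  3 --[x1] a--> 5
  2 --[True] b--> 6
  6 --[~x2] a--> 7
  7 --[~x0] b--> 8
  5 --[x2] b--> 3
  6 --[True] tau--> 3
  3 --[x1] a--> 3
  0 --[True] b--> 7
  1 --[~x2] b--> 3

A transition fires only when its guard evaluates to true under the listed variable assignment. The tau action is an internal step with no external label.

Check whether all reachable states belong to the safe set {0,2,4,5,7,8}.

Allowed set {0,2,4,5,7,8}
R = {0,5,7,8}
  0: ok
  5: ok
  7: ok
  8: ok

Answer: INVARIANT HOLDS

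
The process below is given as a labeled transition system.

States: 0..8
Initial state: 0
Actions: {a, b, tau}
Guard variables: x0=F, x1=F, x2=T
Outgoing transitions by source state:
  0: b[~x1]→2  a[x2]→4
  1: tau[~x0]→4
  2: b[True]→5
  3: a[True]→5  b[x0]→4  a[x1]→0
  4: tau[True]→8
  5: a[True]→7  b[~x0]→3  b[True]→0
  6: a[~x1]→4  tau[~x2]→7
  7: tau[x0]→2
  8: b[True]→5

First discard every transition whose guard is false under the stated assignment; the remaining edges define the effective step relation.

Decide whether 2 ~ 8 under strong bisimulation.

Bisimulation quotient by refinement:
  P[0] = {{0,1,2,3,4,5,6,7,8}}
  P[1] = {{0,5},{1,4},{2,8},{3,6},{7}}
  P[2] = {{0},{1},{2,8},{3},{4},{5},{6},{7}}
Fixed point at round 3; 8 class(es).
2∈{2,8}, 8∈{2,8}

Answer: BISIMILAR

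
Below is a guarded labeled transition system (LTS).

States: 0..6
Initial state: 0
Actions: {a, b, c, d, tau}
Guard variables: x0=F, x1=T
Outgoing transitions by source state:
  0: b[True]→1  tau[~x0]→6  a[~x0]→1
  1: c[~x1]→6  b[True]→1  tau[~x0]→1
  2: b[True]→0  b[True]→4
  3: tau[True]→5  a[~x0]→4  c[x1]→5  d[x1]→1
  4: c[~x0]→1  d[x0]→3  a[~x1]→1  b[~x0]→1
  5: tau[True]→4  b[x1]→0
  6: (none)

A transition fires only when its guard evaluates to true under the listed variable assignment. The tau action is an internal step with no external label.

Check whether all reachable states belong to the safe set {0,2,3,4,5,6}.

Safe = {0,2,3,4,5,6}
Reachable = {0,1,6}
  0: ok
  1: VIOLATES
  6: ok
counterexample path to 1: b

Answer: INVARIANT VIOLATED at state 1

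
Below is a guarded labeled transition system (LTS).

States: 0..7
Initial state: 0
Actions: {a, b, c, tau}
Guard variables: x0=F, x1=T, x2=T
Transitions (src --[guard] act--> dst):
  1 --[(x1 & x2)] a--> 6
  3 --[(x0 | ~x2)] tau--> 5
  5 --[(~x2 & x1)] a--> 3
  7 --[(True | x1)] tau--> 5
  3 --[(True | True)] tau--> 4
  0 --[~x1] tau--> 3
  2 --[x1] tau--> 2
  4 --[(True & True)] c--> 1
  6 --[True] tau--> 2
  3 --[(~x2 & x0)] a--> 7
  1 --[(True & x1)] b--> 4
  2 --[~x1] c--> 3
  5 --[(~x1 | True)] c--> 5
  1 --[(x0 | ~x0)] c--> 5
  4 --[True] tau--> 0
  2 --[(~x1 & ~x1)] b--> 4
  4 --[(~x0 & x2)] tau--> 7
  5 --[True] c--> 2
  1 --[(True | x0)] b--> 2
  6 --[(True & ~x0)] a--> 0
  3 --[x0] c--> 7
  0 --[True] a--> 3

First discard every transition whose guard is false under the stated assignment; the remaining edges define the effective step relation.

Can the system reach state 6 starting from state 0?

Answer: REACHABLE

Trace:
After dropping false guards: 15 live edges.
depth 0: {0}
depth 1: {3}  now seen {0,3}
depth 2: {4}  now seen {0,3,4}
depth 3: {1,7}  now seen {0,1,3,4,7}
depth 4: {2,5,6}  now seen {0,1,2,3,4,5,6,7}
Reach set: {0,1,2,3,4,5,6,7}
trace reaching 6: a·tau·c·a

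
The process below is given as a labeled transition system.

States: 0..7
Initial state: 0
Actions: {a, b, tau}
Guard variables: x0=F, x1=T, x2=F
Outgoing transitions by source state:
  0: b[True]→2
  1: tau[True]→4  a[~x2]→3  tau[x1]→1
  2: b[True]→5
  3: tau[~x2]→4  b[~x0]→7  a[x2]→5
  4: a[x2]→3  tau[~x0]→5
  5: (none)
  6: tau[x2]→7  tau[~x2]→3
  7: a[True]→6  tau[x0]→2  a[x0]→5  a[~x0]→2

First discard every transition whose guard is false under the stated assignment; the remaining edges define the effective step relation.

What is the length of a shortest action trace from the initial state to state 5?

Layered search for 5:
  Layer 0: {0}
  Layer 1: {2}
  Layer 2: {5}
5 enters at depth 2; path b·b

Answer: 2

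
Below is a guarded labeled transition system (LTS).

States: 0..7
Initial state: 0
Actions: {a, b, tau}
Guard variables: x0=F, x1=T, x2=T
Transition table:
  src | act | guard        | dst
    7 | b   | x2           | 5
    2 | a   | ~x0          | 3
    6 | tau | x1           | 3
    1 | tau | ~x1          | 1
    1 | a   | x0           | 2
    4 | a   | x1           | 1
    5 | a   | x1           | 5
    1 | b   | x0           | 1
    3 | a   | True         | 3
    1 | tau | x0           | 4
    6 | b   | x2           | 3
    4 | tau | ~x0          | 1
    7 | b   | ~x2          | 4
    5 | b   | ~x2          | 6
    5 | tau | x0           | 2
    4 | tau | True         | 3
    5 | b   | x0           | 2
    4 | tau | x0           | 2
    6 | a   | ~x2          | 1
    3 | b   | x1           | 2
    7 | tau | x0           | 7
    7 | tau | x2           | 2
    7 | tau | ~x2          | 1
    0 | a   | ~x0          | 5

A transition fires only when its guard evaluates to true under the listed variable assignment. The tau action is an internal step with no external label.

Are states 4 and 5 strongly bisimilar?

Refine partition for ~:
  π0 = {{0,1,2,3,4,5,6,7}}
  π1 = {{0,2,5},{1},{3},{4},{6,7}}
  π2 = {{0,5},{1},{2},{3},{4},{6},{7}}
Fixed point at round 3; 7 class(es).
class of 4: {4}; class of 5: {0,5}

Answer: NOT BISIMILAR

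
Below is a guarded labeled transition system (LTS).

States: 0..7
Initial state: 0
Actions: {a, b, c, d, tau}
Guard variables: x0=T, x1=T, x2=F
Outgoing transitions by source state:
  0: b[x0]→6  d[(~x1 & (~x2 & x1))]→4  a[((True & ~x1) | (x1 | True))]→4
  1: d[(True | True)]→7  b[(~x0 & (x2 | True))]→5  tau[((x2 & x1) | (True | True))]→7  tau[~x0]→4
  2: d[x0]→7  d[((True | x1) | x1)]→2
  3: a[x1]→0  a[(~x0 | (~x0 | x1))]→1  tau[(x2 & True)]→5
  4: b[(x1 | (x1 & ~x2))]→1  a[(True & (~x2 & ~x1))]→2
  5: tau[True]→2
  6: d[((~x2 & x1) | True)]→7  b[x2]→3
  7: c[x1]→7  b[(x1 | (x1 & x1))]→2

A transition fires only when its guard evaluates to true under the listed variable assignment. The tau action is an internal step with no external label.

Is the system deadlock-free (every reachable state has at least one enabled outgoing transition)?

Reachable = {0,1,2,4,6,7}
  0: a→4  b→6  [2 exit(s)]
  1: d→7  tau→7  [2 exit(s)]
  2: d→2  d→7  [2 exit(s)]
  4: b→1  [1 exit(s)]
  6: d→7  [1 exit(s)]
  7: b→2  c→7  [2 exit(s)]

Answer: DEADLOCK-FREE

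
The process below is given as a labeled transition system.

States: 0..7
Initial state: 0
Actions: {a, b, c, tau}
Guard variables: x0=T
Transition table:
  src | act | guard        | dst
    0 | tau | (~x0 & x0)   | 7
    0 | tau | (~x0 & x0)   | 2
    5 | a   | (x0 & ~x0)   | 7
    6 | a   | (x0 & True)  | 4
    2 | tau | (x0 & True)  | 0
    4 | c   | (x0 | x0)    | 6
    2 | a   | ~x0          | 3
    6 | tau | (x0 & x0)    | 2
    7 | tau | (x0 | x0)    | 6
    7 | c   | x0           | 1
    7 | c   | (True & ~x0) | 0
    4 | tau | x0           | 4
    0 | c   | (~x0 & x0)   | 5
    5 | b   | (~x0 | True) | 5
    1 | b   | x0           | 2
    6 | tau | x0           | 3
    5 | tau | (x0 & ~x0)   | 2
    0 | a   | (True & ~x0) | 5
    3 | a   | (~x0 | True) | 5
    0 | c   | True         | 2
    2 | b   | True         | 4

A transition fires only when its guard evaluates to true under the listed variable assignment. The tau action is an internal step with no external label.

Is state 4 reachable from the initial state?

Answer: REACHABLE

Trace:
13 transition(s) survive guard evaluation.
depth 0: {0}
depth 1: {2}  now seen {0,2}
depth 2: {4}  now seen {0,2,4}
depth 3: {6}  now seen {0,2,4,6}
depth 4: {3}  now seen {0,2,3,4,6}
depth 5: {5}  now seen {0,2,3,4,5,6}
R = {0,2,3,4,5,6}
trace reaching 4: c·b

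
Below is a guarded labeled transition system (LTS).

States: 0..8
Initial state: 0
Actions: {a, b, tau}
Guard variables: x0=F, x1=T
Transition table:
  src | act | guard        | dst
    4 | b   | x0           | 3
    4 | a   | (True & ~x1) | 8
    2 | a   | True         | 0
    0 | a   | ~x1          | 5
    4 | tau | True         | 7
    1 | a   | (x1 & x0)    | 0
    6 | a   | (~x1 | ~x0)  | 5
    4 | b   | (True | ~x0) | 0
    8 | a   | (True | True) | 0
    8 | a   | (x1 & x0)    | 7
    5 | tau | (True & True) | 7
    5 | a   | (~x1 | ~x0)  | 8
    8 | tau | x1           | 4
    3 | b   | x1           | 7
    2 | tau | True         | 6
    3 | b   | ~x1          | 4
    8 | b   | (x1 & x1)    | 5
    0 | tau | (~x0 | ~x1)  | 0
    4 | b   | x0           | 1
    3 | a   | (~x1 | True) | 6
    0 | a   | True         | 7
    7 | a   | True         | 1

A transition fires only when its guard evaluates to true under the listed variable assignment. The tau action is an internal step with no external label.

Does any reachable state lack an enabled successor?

Answer: DEADLOCK at state 1

Trace:
Reachable = {0,1,7}
  0: a→7  tau→0  [deg 2]
  1: ∅  [no exit]
  7: a→1  [deg 1]
trace reaching 1: a·a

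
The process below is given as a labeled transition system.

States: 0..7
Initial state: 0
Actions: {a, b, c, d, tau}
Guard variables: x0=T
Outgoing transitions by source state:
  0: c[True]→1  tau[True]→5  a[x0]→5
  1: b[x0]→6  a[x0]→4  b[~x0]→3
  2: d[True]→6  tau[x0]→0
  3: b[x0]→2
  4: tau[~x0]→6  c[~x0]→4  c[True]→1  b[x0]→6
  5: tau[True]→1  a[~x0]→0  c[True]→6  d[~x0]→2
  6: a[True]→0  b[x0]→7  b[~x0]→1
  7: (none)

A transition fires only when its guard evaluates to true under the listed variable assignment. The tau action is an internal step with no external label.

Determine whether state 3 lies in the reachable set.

Answer: UNREACHABLE

Trace:
Guard filter leaves 14 enabled edge(s).
depth 0: {0}
depth 1: {1,5}  now seen {0,1,5}
depth 2: {4,6}  now seen {0,1,4,5,6}
depth 3: {7}  now seen {0,1,4,5,6,7}
R = {0,1,4,5,6,7}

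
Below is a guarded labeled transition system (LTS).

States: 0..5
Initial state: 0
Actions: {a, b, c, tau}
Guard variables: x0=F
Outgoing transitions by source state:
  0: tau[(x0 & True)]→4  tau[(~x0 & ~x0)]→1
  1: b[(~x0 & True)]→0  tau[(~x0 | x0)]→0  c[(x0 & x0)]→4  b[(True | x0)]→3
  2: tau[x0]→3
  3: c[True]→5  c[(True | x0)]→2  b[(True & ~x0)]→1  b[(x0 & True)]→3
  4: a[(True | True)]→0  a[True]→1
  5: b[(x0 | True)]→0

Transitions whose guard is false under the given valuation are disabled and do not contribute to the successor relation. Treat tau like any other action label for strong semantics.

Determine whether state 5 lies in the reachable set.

After dropping false guards: 10 live edges.
depth 0: {0}
depth 1: {1}  now seen {0,1}
depth 2: {3}  now seen {0,1,3}
depth 3: {2,5}  now seen {0,1,2,3,5}
Reachable = {0,1,2,3,5}
Path to 5: tau·b·c

Answer: REACHABLE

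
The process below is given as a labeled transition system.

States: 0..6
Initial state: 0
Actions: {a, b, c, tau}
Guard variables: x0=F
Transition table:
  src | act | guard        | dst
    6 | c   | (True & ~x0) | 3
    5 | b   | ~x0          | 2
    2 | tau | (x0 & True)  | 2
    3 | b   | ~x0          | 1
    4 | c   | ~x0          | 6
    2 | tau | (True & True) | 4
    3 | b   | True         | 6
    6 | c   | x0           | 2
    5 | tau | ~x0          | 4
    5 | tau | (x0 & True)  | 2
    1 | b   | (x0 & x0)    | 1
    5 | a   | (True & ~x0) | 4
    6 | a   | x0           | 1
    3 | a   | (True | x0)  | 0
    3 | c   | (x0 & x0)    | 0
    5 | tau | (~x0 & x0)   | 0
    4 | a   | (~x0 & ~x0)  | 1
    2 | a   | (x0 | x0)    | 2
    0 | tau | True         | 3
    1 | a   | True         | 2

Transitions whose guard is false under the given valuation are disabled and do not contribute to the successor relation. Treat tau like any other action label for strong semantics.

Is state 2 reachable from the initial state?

12 transition(s) survive guard evaluation.
Layer 0: {0}
Layer 1: {3}  now seen {0,3}
Layer 2: {1,6}  now seen {0,1,3,6}
Layer 3: {2}  now seen {0,1,2,3,6}
Layer 4: {4}  now seen {0,1,2,3,4,6}
R = {0,1,2,3,4,6}
Path to 2: tau·b·a

Answer: REACHABLE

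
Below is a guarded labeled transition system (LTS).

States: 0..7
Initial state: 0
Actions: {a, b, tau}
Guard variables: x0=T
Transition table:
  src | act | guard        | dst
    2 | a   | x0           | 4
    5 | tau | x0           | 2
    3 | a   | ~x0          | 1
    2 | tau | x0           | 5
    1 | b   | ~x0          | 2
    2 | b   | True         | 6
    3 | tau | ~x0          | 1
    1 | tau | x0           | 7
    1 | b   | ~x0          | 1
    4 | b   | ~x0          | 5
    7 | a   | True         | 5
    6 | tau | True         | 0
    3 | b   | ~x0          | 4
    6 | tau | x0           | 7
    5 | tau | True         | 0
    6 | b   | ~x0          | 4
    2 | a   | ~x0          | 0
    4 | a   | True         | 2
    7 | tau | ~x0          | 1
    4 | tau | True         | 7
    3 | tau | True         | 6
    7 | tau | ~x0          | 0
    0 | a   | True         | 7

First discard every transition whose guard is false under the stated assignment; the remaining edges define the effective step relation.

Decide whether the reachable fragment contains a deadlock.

Answer: DEADLOCK-FREE

Analysis:
R = {0,2,4,5,6,7}
  0: a→7  [deg 1]
  2: a→4  b→6  tau→5  [deg 3]
  4: a→2  tau→7  [deg 2]
  5: tau→0  tau→2  [deg 2]
  6: tau→0  tau→7  [deg 2]
  7: a→5  [deg 1]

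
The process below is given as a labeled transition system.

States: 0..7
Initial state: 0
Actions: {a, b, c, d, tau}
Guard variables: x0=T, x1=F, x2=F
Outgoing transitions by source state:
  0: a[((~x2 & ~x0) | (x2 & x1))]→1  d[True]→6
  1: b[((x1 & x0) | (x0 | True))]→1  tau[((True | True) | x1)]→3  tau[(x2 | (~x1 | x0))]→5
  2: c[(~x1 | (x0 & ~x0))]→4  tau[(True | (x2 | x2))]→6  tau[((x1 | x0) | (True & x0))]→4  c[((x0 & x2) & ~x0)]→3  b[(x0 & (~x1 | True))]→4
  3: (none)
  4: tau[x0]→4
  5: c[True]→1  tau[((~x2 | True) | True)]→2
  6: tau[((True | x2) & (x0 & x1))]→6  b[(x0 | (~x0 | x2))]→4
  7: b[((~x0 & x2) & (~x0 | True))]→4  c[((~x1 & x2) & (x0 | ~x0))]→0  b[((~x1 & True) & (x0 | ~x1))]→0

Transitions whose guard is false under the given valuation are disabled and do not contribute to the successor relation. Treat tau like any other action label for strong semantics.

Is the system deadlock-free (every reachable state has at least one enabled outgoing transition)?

Answer: DEADLOCK-FREE

Trace:
R = {0,4,6}
  0: d→6  [1 out]
  4: tau→4  [1 out]
  6: b→4  [1 out]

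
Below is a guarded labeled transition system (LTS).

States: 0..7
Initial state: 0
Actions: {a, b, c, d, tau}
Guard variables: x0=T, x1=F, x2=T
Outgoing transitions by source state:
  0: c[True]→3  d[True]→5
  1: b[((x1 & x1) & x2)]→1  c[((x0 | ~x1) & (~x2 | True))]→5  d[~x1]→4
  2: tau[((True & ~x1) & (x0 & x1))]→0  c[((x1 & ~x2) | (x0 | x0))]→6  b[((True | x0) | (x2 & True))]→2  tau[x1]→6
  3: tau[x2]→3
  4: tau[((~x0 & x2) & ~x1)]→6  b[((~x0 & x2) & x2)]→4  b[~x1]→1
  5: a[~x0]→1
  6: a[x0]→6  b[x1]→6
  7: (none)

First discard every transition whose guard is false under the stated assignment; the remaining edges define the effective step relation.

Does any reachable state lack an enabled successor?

R = {0,3,5}
  0: c→3  d→5  [deg 2]
  3: tau→3  [deg 1]
  5: ∅  [STUCK]
Path to 5: d

Answer: DEADLOCK at state 5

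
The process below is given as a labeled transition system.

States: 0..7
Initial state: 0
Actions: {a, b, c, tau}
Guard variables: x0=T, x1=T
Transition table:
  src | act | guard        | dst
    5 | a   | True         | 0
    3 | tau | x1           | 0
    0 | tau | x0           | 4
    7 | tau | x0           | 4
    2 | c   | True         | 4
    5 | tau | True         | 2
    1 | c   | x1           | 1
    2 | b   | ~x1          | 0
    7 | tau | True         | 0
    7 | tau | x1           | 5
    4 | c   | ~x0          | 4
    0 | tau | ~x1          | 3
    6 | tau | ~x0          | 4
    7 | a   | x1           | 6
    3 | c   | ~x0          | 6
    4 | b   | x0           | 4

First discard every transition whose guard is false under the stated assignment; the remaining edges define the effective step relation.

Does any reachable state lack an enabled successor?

Reachable = {0,4}
  0: tau→4  [1 exit(s)]
  4: b→4  [1 exit(s)]

Answer: DEADLOCK-FREE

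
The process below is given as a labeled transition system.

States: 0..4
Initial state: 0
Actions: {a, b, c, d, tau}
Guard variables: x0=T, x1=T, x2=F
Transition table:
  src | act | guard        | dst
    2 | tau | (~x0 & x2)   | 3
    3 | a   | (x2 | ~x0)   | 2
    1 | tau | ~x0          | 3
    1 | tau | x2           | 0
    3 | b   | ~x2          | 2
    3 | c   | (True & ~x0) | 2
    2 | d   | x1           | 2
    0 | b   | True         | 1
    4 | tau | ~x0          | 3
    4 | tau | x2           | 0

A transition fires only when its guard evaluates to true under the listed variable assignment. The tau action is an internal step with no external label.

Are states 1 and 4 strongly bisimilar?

Answer: BISIMILAR

Trace:
Compute ~ classes (split until stable):
  π0 = {{0,1,2,3,4}}
  π1 = {{0,3},{1,4},{2}}
  π2 = {{0},{1,4},{2},{3}}
stable after 3 split(s): 4 block(s)
[1]={1,4}  [4]={1,4}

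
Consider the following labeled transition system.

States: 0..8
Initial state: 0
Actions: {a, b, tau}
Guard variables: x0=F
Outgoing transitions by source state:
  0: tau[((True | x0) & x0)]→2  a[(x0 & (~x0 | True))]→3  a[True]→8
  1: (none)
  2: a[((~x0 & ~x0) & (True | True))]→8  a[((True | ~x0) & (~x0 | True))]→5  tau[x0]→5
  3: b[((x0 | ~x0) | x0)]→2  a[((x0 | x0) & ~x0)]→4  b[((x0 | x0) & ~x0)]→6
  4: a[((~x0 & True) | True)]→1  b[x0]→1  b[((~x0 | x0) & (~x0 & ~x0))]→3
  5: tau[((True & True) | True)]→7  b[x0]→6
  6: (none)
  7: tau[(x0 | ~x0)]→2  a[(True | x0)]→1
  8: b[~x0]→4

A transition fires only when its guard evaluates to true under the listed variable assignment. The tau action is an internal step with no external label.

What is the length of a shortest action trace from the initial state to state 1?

Answer: 3

Analysis:
Layered search for 1:
  depth 0: {0}
  depth 1: {8}
  depth 2: {4}
  depth 3: {1,3}
1 enters at depth 3; path a·b·a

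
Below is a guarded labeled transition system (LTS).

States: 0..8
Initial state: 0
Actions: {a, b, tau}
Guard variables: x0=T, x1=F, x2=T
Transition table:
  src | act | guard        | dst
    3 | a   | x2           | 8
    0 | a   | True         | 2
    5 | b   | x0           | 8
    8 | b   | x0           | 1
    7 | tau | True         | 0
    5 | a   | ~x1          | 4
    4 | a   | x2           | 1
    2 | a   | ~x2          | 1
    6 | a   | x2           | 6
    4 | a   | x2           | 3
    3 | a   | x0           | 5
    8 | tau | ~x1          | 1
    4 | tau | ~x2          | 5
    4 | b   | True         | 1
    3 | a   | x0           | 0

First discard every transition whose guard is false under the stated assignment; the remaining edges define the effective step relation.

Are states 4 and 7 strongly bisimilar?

Answer: NOT BISIMILAR

Working:
Compute ~ classes (split until stable):
  P[0] = {{0,1,2,3,4,5,6,7,8}}
  P[1] = {{0,3,6},{1,2},{4,5},{7},{8}}
  P[2] = {{0},{1,2},{3},{4},{5},{6},{7},{8}}
Fixed point at round 3; 8 class(es).
4∈{4}, 7∈{7}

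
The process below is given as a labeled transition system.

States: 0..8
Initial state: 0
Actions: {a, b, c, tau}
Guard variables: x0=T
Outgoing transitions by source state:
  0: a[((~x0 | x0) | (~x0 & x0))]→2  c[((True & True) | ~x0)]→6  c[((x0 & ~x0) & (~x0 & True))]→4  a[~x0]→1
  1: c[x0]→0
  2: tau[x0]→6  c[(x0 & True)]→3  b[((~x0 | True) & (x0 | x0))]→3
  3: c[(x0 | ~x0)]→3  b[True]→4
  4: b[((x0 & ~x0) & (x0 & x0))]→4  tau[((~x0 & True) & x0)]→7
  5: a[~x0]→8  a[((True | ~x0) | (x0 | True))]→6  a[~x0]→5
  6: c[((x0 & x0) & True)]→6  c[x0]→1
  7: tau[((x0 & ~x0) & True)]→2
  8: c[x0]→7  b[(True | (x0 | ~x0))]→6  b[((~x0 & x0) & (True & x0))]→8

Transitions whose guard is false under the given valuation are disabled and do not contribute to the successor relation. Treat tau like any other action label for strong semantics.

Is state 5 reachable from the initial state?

13 transition(s) survive guard evaluation.
L0 = {0}
L1 = {2,6}  now seen {0,2,6}
L2 = {1,3}  now seen {0,1,2,3,6}
L3 = {4}  now seen {0,1,2,3,4,6}
Reachable = {0,1,2,3,4,6}

Answer: UNREACHABLE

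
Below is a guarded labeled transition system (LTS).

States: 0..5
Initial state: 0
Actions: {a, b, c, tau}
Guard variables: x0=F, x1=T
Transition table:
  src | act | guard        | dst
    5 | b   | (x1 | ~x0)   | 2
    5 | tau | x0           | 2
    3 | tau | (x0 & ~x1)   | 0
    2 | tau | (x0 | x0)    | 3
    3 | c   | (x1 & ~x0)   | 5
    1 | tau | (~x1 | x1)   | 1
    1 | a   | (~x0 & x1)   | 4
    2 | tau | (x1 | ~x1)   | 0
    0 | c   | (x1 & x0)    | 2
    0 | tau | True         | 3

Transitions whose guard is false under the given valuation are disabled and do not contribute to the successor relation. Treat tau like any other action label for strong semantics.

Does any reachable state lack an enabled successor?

Answer: DEADLOCK-FREE

Working:
R = {0,2,3,5}
  0: tau→3  [1 out]
  2: tau→0  [1 out]
  3: c→5  [1 out]
  5: b→2  [1 out]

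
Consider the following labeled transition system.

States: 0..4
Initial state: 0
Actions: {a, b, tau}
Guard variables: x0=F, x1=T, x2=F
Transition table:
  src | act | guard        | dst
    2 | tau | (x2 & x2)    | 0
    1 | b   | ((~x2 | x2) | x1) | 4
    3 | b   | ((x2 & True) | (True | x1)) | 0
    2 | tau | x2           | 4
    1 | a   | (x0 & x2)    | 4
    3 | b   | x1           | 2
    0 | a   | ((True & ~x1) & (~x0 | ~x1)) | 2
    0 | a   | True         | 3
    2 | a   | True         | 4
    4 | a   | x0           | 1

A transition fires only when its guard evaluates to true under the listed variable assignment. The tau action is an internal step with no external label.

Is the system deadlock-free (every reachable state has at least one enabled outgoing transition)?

Answer: DEADLOCK at state 4

Working:
Reachable = {0,2,3,4}
  0: a→3  [1 exit(s)]
  2: a→4  [1 exit(s)]
  3: b→0  b→2  [2 exit(s)]
  4: ∅  [no exit]
Path to 4: a·b·a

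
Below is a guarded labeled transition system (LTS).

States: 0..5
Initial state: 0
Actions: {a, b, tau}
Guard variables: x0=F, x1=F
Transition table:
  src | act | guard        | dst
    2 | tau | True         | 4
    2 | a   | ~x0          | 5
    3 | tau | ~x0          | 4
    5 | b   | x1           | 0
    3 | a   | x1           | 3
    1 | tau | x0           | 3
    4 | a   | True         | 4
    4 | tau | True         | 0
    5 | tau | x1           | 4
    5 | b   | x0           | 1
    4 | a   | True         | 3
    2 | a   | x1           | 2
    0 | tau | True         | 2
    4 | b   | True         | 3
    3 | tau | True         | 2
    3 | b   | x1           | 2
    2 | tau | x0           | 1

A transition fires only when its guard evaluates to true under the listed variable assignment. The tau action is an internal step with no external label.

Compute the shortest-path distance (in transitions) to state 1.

Answer: UNREACHABLE

Analysis:
Breadth-first toward 1:
  depth 0: {0}
  depth 1: {2}
  depth 2: {4,5}
  depth 3: {3}
1 never appears.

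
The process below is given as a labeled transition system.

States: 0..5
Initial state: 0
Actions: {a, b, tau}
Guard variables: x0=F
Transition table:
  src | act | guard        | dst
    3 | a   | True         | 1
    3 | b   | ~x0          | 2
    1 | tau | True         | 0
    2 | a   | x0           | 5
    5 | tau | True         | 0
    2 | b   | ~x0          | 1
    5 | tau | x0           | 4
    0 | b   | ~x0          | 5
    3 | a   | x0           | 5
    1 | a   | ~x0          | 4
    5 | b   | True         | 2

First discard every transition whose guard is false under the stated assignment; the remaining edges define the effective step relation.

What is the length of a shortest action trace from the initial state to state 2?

Answer: 2

Working:
BFS to 2:
  depth 0: {0}
  depth 1: {5}
  depth 2: {2}
first hit 2 at d=2 via b·b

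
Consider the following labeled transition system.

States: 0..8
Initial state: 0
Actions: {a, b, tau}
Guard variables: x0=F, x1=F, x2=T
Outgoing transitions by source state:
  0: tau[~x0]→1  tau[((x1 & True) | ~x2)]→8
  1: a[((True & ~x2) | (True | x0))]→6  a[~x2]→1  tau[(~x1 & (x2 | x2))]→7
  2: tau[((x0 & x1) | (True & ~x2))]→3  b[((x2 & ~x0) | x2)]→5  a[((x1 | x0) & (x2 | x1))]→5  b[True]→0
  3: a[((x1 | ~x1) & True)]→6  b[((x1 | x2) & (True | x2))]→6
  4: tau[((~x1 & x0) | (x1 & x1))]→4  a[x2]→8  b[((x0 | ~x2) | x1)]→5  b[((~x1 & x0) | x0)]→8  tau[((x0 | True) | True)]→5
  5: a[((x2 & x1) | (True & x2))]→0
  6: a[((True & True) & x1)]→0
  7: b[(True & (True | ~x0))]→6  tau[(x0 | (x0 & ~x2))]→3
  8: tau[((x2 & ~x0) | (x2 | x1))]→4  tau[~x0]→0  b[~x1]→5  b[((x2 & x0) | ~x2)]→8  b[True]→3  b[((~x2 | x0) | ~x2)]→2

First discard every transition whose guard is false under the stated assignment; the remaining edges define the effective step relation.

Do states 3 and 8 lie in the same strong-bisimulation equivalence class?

Answer: NOT BISIMILAR

Trace:
Bisimulation quotient by refinement:
  π0 = {{0,1,2,3,4,5,6,7,8}}
  π1 = {{0},{1,4},{2,7},{3},{5},{6},{8}}
  π2 = {{0},{1},{2},{3},{4},{5},{6},{7},{8}}
9 equivalence class(es) (converged in 3)
[3]={3}  [8]={8}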